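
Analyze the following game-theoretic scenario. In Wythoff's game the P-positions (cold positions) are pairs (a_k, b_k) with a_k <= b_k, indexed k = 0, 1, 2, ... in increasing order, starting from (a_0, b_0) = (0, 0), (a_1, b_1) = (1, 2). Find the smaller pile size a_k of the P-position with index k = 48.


By Wythoff's theorem, a_k = floor(k * phi) and b_k = floor(k * phi^2) = a_k + k, where phi = (1 + sqrt(5))/2 is the golden ratio.
phi = (1 + sqrt(5))/2 = 1.618034
k = 48
k * phi = 48 * 1.618034 = 77.665631
a_48 = floor(k * phi) = 77

77


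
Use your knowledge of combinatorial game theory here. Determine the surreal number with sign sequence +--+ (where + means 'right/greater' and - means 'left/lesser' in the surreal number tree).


Sign expansion: +--+
Rule: track bounds (lo, hi), initially (-inf, +inf). On '+', the current value becomes lo and we move to the simplest number in (value, hi): value + 1 if hi = +inf, otherwise the midpoint (value + hi)/2. On '-', the current value becomes hi and we move to value - 1 if lo = -inf, otherwise the midpoint (lo + value)/2.
Start at 0.
Step 1: sign = +, move right. Bounds: (0, +inf). Value = 1
Step 2: sign = -, move left. Bounds: (0, 1). Value = 1/2
Step 3: sign = -, move left. Bounds: (0, 1/2). Value = 1/4
Step 4: sign = +, move right. Bounds: (1/4, 1/2). Value = 3/8
The surreal number with sign expansion +--+ is 3/8.

3/8


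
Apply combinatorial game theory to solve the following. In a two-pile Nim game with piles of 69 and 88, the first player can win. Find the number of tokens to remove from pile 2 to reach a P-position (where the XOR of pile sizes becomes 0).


Piles: 69 and 88
Current XOR: 69 XOR 88 = 29 (non-zero, so this is an N-position).
To make the XOR zero, we need to find a move that balances the piles.
For pile 2 (size 88): target = 88 XOR 29 = 69
We reduce pile 2 from 88 to 69.
Tokens removed: 88 - 69 = 19
Verification: 69 XOR 69 = 0

19


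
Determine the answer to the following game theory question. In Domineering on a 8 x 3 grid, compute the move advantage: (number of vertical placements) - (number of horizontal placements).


Board is 8 x 3 (rows x cols).
Left (vertical) placements: (rows-1) * cols = 7 * 3 = 21
Right (horizontal) placements: rows * (cols-1) = 8 * 2 = 16
Advantage = Left - Right = 21 - 16 = 5

5


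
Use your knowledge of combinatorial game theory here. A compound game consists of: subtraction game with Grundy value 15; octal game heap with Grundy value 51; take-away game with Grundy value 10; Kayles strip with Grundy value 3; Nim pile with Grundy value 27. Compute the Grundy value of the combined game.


By the Sprague-Grundy theorem, the Grundy value of a sum of games is the XOR of individual Grundy values.
subtraction game: Grundy value = 15. Running XOR: 0 XOR 15 = 15
octal game heap: Grundy value = 51. Running XOR: 15 XOR 51 = 60
take-away game: Grundy value = 10. Running XOR: 60 XOR 10 = 54
Kayles strip: Grundy value = 3. Running XOR: 54 XOR 3 = 53
Nim pile: Grundy value = 27. Running XOR: 53 XOR 27 = 46
The combined Grundy value is 46.

46


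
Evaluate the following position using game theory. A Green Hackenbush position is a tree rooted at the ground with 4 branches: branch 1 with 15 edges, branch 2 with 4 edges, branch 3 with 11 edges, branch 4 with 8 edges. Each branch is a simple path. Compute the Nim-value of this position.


The tree has 4 branches from the ground vertex.
In Green Hackenbush, the Nim-value of a simple path of length k is k.
Branch 1: length 15, Nim-value = 15
Branch 2: length 4, Nim-value = 4
Branch 3: length 11, Nim-value = 11
Branch 4: length 8, Nim-value = 8
Total Nim-value = XOR of all branch values:
0 XOR 15 = 15
15 XOR 4 = 11
11 XOR 11 = 0
0 XOR 8 = 8
Nim-value of the tree = 8

8


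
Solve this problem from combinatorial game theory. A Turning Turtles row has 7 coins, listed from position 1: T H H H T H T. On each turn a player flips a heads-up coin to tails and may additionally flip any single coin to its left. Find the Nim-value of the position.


Coins: T H H H T H T
Key fact: a single head at position k behaves exactly like a Nim heap of size k (turning it to T and optionally flipping a coin at j < k corresponds to moving the heap from k to j, or to 0), and heads combine as a disjunctive sum (two heads at the same place would cancel, matching j XOR j = 0). So the Nim-value is the XOR of the 1-indexed positions of the heads.
Face-up positions (1-indexed): [2, 3, 4, 6]
XOR 0 with 2: 0 XOR 2 = 2
XOR 2 with 3: 2 XOR 3 = 1
XOR 1 with 4: 1 XOR 4 = 5
XOR 5 with 6: 5 XOR 6 = 3
Nim-value = 3

3


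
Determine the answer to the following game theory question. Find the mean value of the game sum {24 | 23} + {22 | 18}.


G1 = {24 | 23}, G2 = {22 | 18}
Each is a switch {a | b} with numbers a > b; its mean value is (a + b)/2, and mean value is additive over game sums: m(G1 + G2) = m(G1) + m(G2).
Mean of G1 = (24 + (23))/2 = 47/2 = 47/2
Mean of G2 = (22 + (18))/2 = 40/2 = 20
Mean of G1 + G2 = 47/2 + 20 = 87/2

87/2


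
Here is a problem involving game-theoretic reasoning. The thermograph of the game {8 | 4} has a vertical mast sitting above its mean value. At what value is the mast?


Game = {8 | 4}, a switch {a | b} with numbers a > b.
Its thermograph has left wall a - t and right wall b + t, which meet at t = (a - b)/2, where both equal (a + b)/2. So the mast (mean value) is at (a + b)/2.
Mean = (8 + (4))/2 = 12/2 = 6

6


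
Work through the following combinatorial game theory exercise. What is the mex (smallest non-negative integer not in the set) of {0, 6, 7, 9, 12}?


Set = {0, 6, 7, 9, 12}
0 is in the set.
1 is NOT in the set. This is the mex.
mex = 1

1


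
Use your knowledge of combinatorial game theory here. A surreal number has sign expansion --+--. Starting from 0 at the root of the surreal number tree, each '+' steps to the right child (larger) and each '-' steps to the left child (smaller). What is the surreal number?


Sign expansion: --+--
Rule: track bounds (lo, hi), initially (-inf, +inf). On '+', the current value becomes lo and we move to the simplest number in (value, hi): value + 1 if hi = +inf, otherwise the midpoint (value + hi)/2. On '-', the current value becomes hi and we move to value - 1 if lo = -inf, otherwise the midpoint (lo + value)/2.
Start at 0.
Step 1: sign = -, move left. Bounds: (-inf, 0). Value = -1
Step 2: sign = -, move left. Bounds: (-inf, -1). Value = -2
Step 3: sign = +, move right. Bounds: (-2, -1). Value = -3/2
Step 4: sign = -, move left. Bounds: (-2, -3/2). Value = -7/4
Step 5: sign = -, move left. Bounds: (-2, -7/4). Value = -15/8
The surreal number with sign expansion --+-- is -15/8.

-15/8


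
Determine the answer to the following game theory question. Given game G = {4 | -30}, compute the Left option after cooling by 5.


Original game: {4 | -30} (a switch {a | b} with a > b).
Cooling by t (for t below the temperature (a - b)/2 = 17) taxes each move by t: {a | b} cooled by t is {a - t | b + t}.
Cooling amount: t = 5
Cooled Left option: 4 - 5 = -1
Cooled Right option: -30 + 5 = -25
Cooled game: {-1 | -25}
Left option = -1

-1


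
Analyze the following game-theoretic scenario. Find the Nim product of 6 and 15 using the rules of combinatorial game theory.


Nim multiplication is bilinear over XOR: (u XOR v) * w = (u*w) XOR (v*w).
So we split each operand into its bit components and XOR the pairwise Nim products.
6 = 2 + 4 (as XOR of powers of 2).
15 = 1 + 2 + 4 + 8 (as XOR of powers of 2).
Using the standard Nim-product table on single bits:
  2*2 = 3,   2*4 = 8,   2*8 = 12,
  4*4 = 6,   4*8 = 11,  8*8 = 13,
and  1*x = x (identity), k*l = l*k (commutative).
Pairwise Nim products:
  2 * 1 = 2
  2 * 2 = 3
  2 * 4 = 8
  2 * 8 = 12
  4 * 1 = 4
  4 * 2 = 8
  4 * 4 = 6
  4 * 8 = 11
XOR them: 2 XOR 3 XOR 8 XOR 12 XOR 4 XOR 8 XOR 6 XOR 11 = 4.
Result: 6 * 15 = 4 (in Nim).

4


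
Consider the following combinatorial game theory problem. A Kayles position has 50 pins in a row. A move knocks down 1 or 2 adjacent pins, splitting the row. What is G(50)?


Kayles: a move removes 1 or 2 adjacent pins from a contiguous row.
Removing pins from a row of k leaves two independent rows (a, b) with a + b = k - 1 (one pin) or a + b = k - 2 (two pins); an end removal gives a = 0.
By Sprague-Grundy, G(k) = mex{ G(a) XOR G(b) } over all these splits. G(0) = 0.
G(1): splits (0,0):0^0=0 -> mex({0}) = 1
G(2): splits (0,1):0^1=1 (0,0):0^0=0 -> mex({0, 1}) = 2
G(3): splits (0,2):0^2=2 (1,1):1^1=0 (0,1):0^1=1 -> mex({0, 1, 2}) = 3
G(4): splits (0,3):0^3=3 (1,2):1^2=3 (0,2):0^2=2 (1,1):1^1=0 -> mex({0, 2, 3}) = 1
G(5): splits (0,4):0^1=1 (1,3):1^3=2 (2,2):2^2=0 (0,3):0^3=3 (1,2):1^2=3 -> mex({0, 1, 2, 3}) = 4
G(6) = mex({0, 1, 2, 4}) = 3
G(7) = mex({0, 1, 3, 4, 5}) = 2
G(8) = mex({0, 2, 3, 5, 6}) = 1
G(9) = mex({0, 1, 2, 3, 6, 7}) = 4
G(10) = mex({0, 1, 3, 4, 5, 7}) = 2
G(11) = mex({0, 1, 2, 3, 4, 5}) = 6
G(12) = mex({0, 1, 2, 3, 5, 6, 7}) = 4
G(13) = mex({0, 2, 3, 4, 6, 7}) = 1
G(14) = mex({0, 1, 4, 5, 6, 7}) = 2
G(15) = mex({0, 1, 2, 3, 4, 5, 6}) = 7
G(16) = mex({0, 2, 3, 5, 6, 7}) = 1
G(17) = mex({0, 1, 2, 3, 5, 6, 7}) = 4
G(18) = mex({0, 1, 2, 4, 5, 6}) = 3
G(19) = mex({0, 1, 3, 4, 5, 7}) = 2
G(20) = mex({0, 2, 3, 4, 5, 6, 7}) = 1
G(21) = mex({0, 1, 2, 3, 5, 6, 7}) = 4
G(22) = mex({0, 1, 2, 3, 4, 5, 7}) = 6
G(23) = mex({0, 1, 2, 3, 4, 5, 6}) = 7
G(24) = mex({0, 1, 2, 3, 5, 6, 7}) = 4
G(25) = mex({0, 2, 3, 4, 6, 7}) = 1
G(26) = mex({0, 1, 3, 4, 5, 6, 7}) = 2
G(27) = mex({0, 1, 2, 3, 4, 5, 6, 7}) = 8
G(28) = mex({0, 1, 2, 3, 4, 6, 7, 8}) = 5
G(29) = mex({0, 1, 2, 3, 5, 6, 7, 8, 9}) = 4
G(30) = mex({0, 1, 2, 3, 4, 5, 6, 9, 10}) = 7
G(31) = mex({0, 1, 3, 4, 5, 7, 10, 11}) = 2
G(32) = mex({0, 2, 3, 4, 5, 6, 7, 9, 11}) = 1
G(33) = mex({0, 1, 2, 3, 4, 5, 6, 7, 9, 12}) = 8
G(34) = mex({0, 1, 2, 3, 4, 5, 7, 8, 11, 12}) = 6
G(35) = mex({0, 1, 2, 3, 4, 5, 6, 8, 9, 10, 11}) = 7
G(36) = mex({0, 1, 2, 3, 5, 6, 7, 9, 10}) = 4
G(37) = mex({0, 2, 3, 4, 6, 7, 9, 10, 11, 12}) = 1
G(38) = mex({0, 1, 3, 4, 5, 6, 7, 9, 10, 11, 12}) = 2
G(39) = mex({0, 1, 2, 4, 5, 6, 7, 9, 10, 12, 14}) = 3
G(40) = mex({0, 2, 3, 4, 6, 7, 11, 12, 14}) = 1
G(41) = mex({0, 1, 2, 3, 5, 6, 7, 9, 10, 11, 12}) = 4
G(42) = mex({0, 1, 2, 3, 4, 5, 6, 9, 10}) = 7
G(43) = mex({0, 1, 3, 4, 5, 7, 9, 10, 12, 15}) = 2
G(44) = mex({0, 2, 3, 4, 5, 6, 7, 9, 10, 12, 15}) = 1
G(45) = mex({0, 1, 2, 3, 4, 5, 6, 7, 9, 10, 12, 14}) = 8
G(46) = mex({0, 1, 3, 4, 5, 7, 8, 11, 12, 14}) = 2
G(47) = mex({0, 1, 2, 3, 4, 5, 6, 8, 9, 10, 11, 12}) = 7
G(48) = mex({0, 1, 2, 3, 5, 6, 7, 9, 10}) = 4
G(49) = mex({0, 2, 3, 4, 6, 7, 9, 10, 11, 12, 15}) = 1
G(50) = mex({0, 1, 4, 5, 6, 7, 9, 11, 12, 14, 15}) = 2
Therefore G(50) = 2.

2


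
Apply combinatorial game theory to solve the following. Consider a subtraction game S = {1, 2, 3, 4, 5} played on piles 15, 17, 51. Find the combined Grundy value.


Subtraction set: {1, 2, 3, 4, 5}
For this subtraction set, G(n) = n mod 6 (period = max + 1 = 6).
Pile 1 (size 15): G(15) = 15 mod 6 = 3
Pile 2 (size 17): G(17) = 17 mod 6 = 5
Pile 3 (size 51): G(51) = 51 mod 6 = 3
Total Grundy value = XOR of all: 3 XOR 5 XOR 3 = 5

5


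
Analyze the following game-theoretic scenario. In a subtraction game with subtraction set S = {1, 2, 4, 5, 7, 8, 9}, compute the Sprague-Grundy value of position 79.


The subtraction set is S = {1, 2, 4, 5, 7, 8, 9}.
G(k) = mex{ G(k - s) : s in S, s <= k }. We compute iteratively: G(0) = 0.
G(1) = mex({0}) = 1
G(2) = mex({0, 1}) = 2
G(3) = mex({1, 2}) = 0
G(4) = mex({0, 2}) = 1
G(5) = mex({0, 1}) = 2
G(6) = mex({1, 2}) = 0
G(7) = mex({0, 2}) = 1
G(8) = mex({0, 1}) = 2
G(9) = mex({0, 1, 2}) = 3
G(10) = mex({0, 1, 2, 3}) = 4
G(11) = mex({0, 1, 2, 3, 4}) = 5
G(12) = mex({0, 1, 2, 4, 5}) = 3
G(13) = mex({0, 1, 2, 3, 5}) = 4
G(14) = mex({0, 1, 2, 3, 4}) = 5
G(15) = mex({0, 1, 2, 4, 5}) = 3
G(16) = mex({1, 2, 3, 5}) = 0
G(17) = mex({0, 2, 3, 4}) = 1
G(18) = mex({0, 1, 3, 4, 5}) = 2
G(19) = mex({1, 2, 3, 4, 5}) = 0
G(20) = mex({0, 2, 3, 4, 5}) = 1
G(21) = mex({0, 1, 3, 4, 5}) = 2
G(22) = mex({1, 2, 3, 4, 5}) = 0
G(23) = mex({0, 2, 3, 5}) = 1
G(24) = mex({0, 1, 3}) = 2
Observe that G(16)..G(24) = 0, 1, 2, 0, 1, 2, 0, 1, 2 repeats G(0)..G(8) = 0, 1, 2, 0, 1, 2, 0, 1, 2.
For k >= max(S) = 9, G(k) is determined by the previous 9 values G(k-9)..G(k-1); a window of 9 consecutive values has recurred shifted by 16, so by induction G(k + 16) = G(k) for all k >= 0: the sequence is periodic from the start with period 16.
One period: G(0..15) = 0, 1, 2, 0, 1, 2, 0, 1, 2, 3, 4, 5, 3, 4, 5, 3.
79 mod 16 = 15, so G(79) = G(15) = 3.

3


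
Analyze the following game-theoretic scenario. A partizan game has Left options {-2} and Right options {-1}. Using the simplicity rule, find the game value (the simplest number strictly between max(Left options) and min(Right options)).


Left options: {-2}, max = -2
Right options: {-1}, min = -1
All options are numbers and max(Left) < min(Right), so by the simplicity theorem the value is the simplest (earliest-born) number strictly between -2 and -1.
No integer lies strictly between -2 and -1, so the value is the dyadic rational m/2^k in the interval with the smallest k (then m odd); search k = 1, 2, ...:
Denominator 2: -3/2 lies strictly between -2 and -1 -- found.
The simplest number in the interval is -3/2.
Game value = -3/2

-3/2


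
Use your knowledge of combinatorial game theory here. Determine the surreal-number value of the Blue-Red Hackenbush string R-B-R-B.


Edges (from ground): R-B-R-B
By Berlekamp's sign-expansion rule, a Blue-Red Hackenbush stalk has the value of the surreal number whose sign sequence is the edge sequence with B -> + and R -> -.
Sign sequence: -+-+
Trace the sign expansion in the surreal number tree, starting from 0:
Edge 1: R (sign -) -> bounds (-inf, 0), value = -1
Edge 2: B (sign +) -> bounds (-1, 0), value = -1/2
Edge 3: R (sign -) -> bounds (-1, -1/2), value = -3/4
Edge 4: B (sign +) -> bounds (-3/4, -1/2), value = -5/8
Game value = -5/8

-5/8


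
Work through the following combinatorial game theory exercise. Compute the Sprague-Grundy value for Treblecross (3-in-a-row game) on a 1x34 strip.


Treblecross: place X on empty cells; 3-in-a-row wins.
Playing within two cells of an existing X lets the opponent win at once, so sensible play treats the cells i-2..i+2 around each X as dead. The player left with no safe cell loses, so this is a normal-play take-away game on strips of safe cells.
Placing X at cell i (0-indexed) of a strip of k safe cells leaves independent strips of sizes max(0, i-2) and max(0, k-i-3). Hence G(k) = mex{ G(max(0,i-2)) XOR G(max(0,k-i-3)) : 0 <= i < k }, with G(0) = 0.
G(1): splits (0,0):0^0=0 -> mex({0}) = 1
G(2): splits (0,0):0^0=0 -> mex({0}) = 1
G(3): splits (0,0):0^0=0 -> mex({0}) = 1
G(4): splits (0,1):0^1=1 (0,0):0^0=0 -> mex({0, 1}) = 2
G(5): splits (0,2):0^1=1 (0,1):0^1=1 (0,0):0^0=0 -> mex({0, 1}) = 2
G(6) = mex({1}) = 0
G(7) = mex({0, 1, 2}) = 3
G(8) = mex({0, 1, 2}) = 3
G(9) = mex({0, 2}) = 1
G(10) = mex({0, 2, 3}) = 1
G(11) = mex({0, 3}) = 1
G(12) = mex({1, 3}) = 0
G(13) = mex({0, 1, 2, 3}) = 4
G(14) = mex({0, 1, 2}) = 3
G(15) = mex({0, 1, 2}) = 3
G(16) = mex({0, 1, 2, 4}) = 3
G(17) = mex({0, 1, 3, 4}) = 2
G(18) = mex({0, 1, 3, 4}) = 2
G(19) = mex({0, 1, 3, 5}) = 2
G(20) = mex({0, 1, 2, 3, 5}) = 4
G(21) = mex({0, 1, 2, 3, 5}) = 4
G(22) = mex({1, 2, 6}) = 0
G(23) = mex({0, 1, 2, 3, 4, 6}) = 5
G(24) = mex({0, 1, 2, 3, 4}) = 5
G(25) = mex({0, 1, 3, 4, 7}) = 2
G(26) = mex({0, 1, 3, 4, 5, 7}) = 2
G(27) = mex({0, 1, 3, 5}) = 2
G(28) = mex({0, 1, 2, 5}) = 3
G(29) = mex({0, 1, 2, 4, 5, 6}) = 3
G(30) = mex({1, 2, 4, 6}) = 0
G(31) = mex({0, 1, 2, 3, 4, 6}) = 5
G(32) = mex({1, 2, 3, 4, 7}) = 0
G(33) = mex({0, 3, 7}) = 1
G(34) = mex({0, 2, 3, 5, 7}) = 1
Therefore G(34) = 1.

1


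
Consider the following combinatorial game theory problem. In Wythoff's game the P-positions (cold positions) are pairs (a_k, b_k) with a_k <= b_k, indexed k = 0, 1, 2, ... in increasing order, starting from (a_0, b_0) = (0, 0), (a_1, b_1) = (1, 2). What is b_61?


By Wythoff's theorem, a_k = floor(k * phi) and b_k = floor(k * phi^2) = a_k + k, where phi = (1 + sqrt(5))/2 is the golden ratio.
phi = (1 + sqrt(5))/2 = 1.618034
phi^2 = phi + 1 = 2.618034
k = 61
k * phi^2 = 61 * 2.618034 = 159.700073
b_61 = floor(k * phi^2) = 159 (check: a_61 + k = 98 + 61 = 159)

159


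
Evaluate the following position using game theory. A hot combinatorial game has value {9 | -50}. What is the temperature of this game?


The game is {9 | -50}, a switch {a | b} with numbers a > b.
Cooling {a | b} by t gives {a - t | b + t}, which stops being hot when a - t = b + t, i.e. at t = (a - b)/2. So the temperature of a switch is (a - b)/2.
Temperature = (Left option - Right option) / 2
= (9 - (-50)) / 2
= 59 / 2
= 59/2

59/2


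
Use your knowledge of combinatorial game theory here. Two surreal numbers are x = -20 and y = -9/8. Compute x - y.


x = -20, y = -9/8
Converting to common denominator: 8
x = -160/8, y = -9/8
x - y = -20 - -9/8 = -151/8

-151/8


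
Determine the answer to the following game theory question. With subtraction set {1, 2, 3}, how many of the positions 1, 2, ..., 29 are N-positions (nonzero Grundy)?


Subtraction set S = {1, 2, 3}, so G(n) = n mod 4.
G(n) = 0 when n is a multiple of 4.
Multiples of 4 in [1, 29]: 7
N-positions (nonzero Grundy) = 29 - 7 = 22

22


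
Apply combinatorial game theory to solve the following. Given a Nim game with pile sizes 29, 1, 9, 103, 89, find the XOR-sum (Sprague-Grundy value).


We need the XOR (exclusive or) of all pile sizes.
After XOR-ing pile 1 (size 29): 0 XOR 29 = 29
After XOR-ing pile 2 (size 1): 29 XOR 1 = 28
After XOR-ing pile 3 (size 9): 28 XOR 9 = 21
After XOR-ing pile 4 (size 103): 21 XOR 103 = 114
After XOR-ing pile 5 (size 89): 114 XOR 89 = 43
The Nim-value of this position is 43.

43


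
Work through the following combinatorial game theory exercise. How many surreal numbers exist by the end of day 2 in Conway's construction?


Day 0: {|} = 0 is born. Count = 1.
Day n: the number of surreal numbers born by day n is 2^(n+1) - 1.
By day 0: 2^1 - 1 = 1
By day 1: 2^2 - 1 = 3
By day 2: 2^3 - 1 = 7
By day 2: 7 surreal numbers.

7


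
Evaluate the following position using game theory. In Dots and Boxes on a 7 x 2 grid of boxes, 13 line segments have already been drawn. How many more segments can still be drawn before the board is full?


Grid: 7 x 2 boxes, i.e. 8 rows and 3 columns of dots.
Horizontal edges: (rows + 1) * cols = 8 * 2 = 16
Vertical edges: rows * (cols + 1) = 7 * 3 = 21
Total edges: 16 + 21 = 37
Edges drawn: 13
Remaining: 37 - 13 = 24

24


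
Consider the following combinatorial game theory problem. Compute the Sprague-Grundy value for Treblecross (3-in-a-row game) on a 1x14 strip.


Treblecross: place X on empty cells; 3-in-a-row wins.
Playing within two cells of an existing X lets the opponent win at once, so sensible play treats the cells i-2..i+2 around each X as dead. The player left with no safe cell loses, so this is a normal-play take-away game on strips of safe cells.
Placing X at cell i (0-indexed) of a strip of k safe cells leaves independent strips of sizes max(0, i-2) and max(0, k-i-3). Hence G(k) = mex{ G(max(0,i-2)) XOR G(max(0,k-i-3)) : 0 <= i < k }, with G(0) = 0.
G(1): splits (0,0):0^0=0 -> mex({0}) = 1
G(2): splits (0,0):0^0=0 -> mex({0}) = 1
G(3): splits (0,0):0^0=0 -> mex({0}) = 1
G(4): splits (0,1):0^1=1 (0,0):0^0=0 -> mex({0, 1}) = 2
G(5): splits (0,2):0^1=1 (0,1):0^1=1 (0,0):0^0=0 -> mex({0, 1}) = 2
G(6) = mex({1}) = 0
G(7) = mex({0, 1, 2}) = 3
G(8) = mex({0, 1, 2}) = 3
G(9) = mex({0, 2}) = 1
G(10) = mex({0, 2, 3}) = 1
G(11) = mex({0, 3}) = 1
G(12) = mex({1, 3}) = 0
G(13) = mex({0, 1, 2, 3}) = 4
G(14) = mex({0, 1, 2}) = 3
Therefore G(14) = 3.

3


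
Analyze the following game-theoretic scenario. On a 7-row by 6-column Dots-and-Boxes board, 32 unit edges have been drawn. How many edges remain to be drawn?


Grid: 7 x 6 boxes, i.e. 8 rows and 7 columns of dots.
Horizontal edges: (rows + 1) * cols = 8 * 6 = 48
Vertical edges: rows * (cols + 1) = 7 * 7 = 49
Total edges: 48 + 49 = 97
Edges drawn: 32
Remaining: 97 - 32 = 65

65


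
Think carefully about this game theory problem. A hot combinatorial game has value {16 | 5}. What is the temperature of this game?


The game is {16 | 5}, a switch {a | b} with numbers a > b.
Cooling {a | b} by t gives {a - t | b + t}, which stops being hot when a - t = b + t, i.e. at t = (a - b)/2. So the temperature of a switch is (a - b)/2.
Temperature = (Left option - Right option) / 2
= (16 - (5)) / 2
= 11 / 2
= 11/2

11/2


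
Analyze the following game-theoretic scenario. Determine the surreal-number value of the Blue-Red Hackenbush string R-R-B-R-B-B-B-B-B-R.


Edges (from ground): R-R-B-R-B-B-B-B-B-R
By Berlekamp's sign-expansion rule, a Blue-Red Hackenbush stalk has the value of the surreal number whose sign sequence is the edge sequence with B -> + and R -> -.
Sign sequence: --+-+++++-
Trace the sign expansion in the surreal number tree, starting from 0:
Edge 1: R (sign -) -> bounds (-inf, 0), value = -1
Edge 2: R (sign -) -> bounds (-inf, -1), value = -2
Edge 3: B (sign +) -> bounds (-2, -1), value = -3/2
Edge 4: R (sign -) -> bounds (-2, -3/2), value = -7/4
Edge 5: B (sign +) -> bounds (-7/4, -3/2), value = -13/8
Edge 6: B (sign +) -> bounds (-13/8, -3/2), value = -25/16
Edge 7: B (sign +) -> bounds (-25/16, -3/2), value = -49/32
Edge 8: B (sign +) -> bounds (-49/32, -3/2), value = -97/64
Edge 9: B (sign +) -> bounds (-97/64, -3/2), value = -193/128
Edge 10: R (sign -) -> bounds (-97/64, -193/128), value = -387/256
Game value = -387/256

-387/256


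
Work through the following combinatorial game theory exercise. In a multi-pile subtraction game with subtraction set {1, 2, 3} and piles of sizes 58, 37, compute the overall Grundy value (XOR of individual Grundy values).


Subtraction set: {1, 2, 3}
For this subtraction set, G(n) = n mod 4 (period = max + 1 = 4).
Pile 1 (size 58): G(58) = 58 mod 4 = 2
Pile 2 (size 37): G(37) = 37 mod 4 = 1
Total Grundy value = XOR of all: 2 XOR 1 = 3

3


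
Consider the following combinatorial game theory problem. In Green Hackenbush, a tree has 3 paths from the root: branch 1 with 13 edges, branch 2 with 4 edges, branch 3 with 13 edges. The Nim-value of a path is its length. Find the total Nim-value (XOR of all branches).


The tree has 3 branches from the ground vertex.
In Green Hackenbush, the Nim-value of a simple path of length k is k.
Branch 1: length 13, Nim-value = 13
Branch 2: length 4, Nim-value = 4
Branch 3: length 13, Nim-value = 13
Total Nim-value = XOR of all branch values:
0 XOR 13 = 13
13 XOR 4 = 9
9 XOR 13 = 4
Nim-value of the tree = 4

4


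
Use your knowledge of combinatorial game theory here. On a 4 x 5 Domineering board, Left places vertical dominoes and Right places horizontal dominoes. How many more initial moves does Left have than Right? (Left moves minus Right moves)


Board is 4 x 5 (rows x cols).
Left (vertical) placements: (rows-1) * cols = 3 * 5 = 15
Right (horizontal) placements: rows * (cols-1) = 4 * 4 = 16
Advantage = Left - Right = 15 - 16 = -1

-1


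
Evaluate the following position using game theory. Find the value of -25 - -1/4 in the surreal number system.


x = -25, y = -1/4
Converting to common denominator: 4
x = -100/4, y = -1/4
x - y = -25 - -1/4 = -99/4

-99/4


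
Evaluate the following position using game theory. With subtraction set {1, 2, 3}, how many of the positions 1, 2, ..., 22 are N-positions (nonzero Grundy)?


Subtraction set S = {1, 2, 3}, so G(n) = n mod 4.
G(n) = 0 when n is a multiple of 4.
Multiples of 4 in [1, 22]: 5
N-positions (nonzero Grundy) = 22 - 5 = 17

17


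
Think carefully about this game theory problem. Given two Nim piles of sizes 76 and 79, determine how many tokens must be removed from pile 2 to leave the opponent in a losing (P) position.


Piles: 76 and 79
Current XOR: 76 XOR 79 = 3 (non-zero, so this is an N-position).
To make the XOR zero, we need to find a move that balances the piles.
For pile 2 (size 79): target = 79 XOR 3 = 76
We reduce pile 2 from 79 to 76.
Tokens removed: 79 - 76 = 3
Verification: 76 XOR 76 = 0

3


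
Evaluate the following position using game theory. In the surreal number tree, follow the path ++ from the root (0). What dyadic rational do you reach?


Sign expansion: ++
Rule: track bounds (lo, hi), initially (-inf, +inf). On '+', the current value becomes lo and we move to the simplest number in (value, hi): value + 1 if hi = +inf, otherwise the midpoint (value + hi)/2. On '-', the current value becomes hi and we move to value - 1 if lo = -inf, otherwise the midpoint (lo + value)/2.
Start at 0.
Step 1: sign = +, move right. Bounds: (0, +inf). Value = 1
Step 2: sign = +, move right. Bounds: (1, +inf). Value = 2
The surreal number with sign expansion ++ is 2.

2


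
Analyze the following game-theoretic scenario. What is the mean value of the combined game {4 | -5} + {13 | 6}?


G1 = {4 | -5}, G2 = {13 | 6}
Each is a switch {a | b} with numbers a > b; its mean value is (a + b)/2, and mean value is additive over game sums: m(G1 + G2) = m(G1) + m(G2).
Mean of G1 = (4 + (-5))/2 = -1/2 = -1/2
Mean of G2 = (13 + (6))/2 = 19/2 = 19/2
Mean of G1 + G2 = -1/2 + 19/2 = 9

9


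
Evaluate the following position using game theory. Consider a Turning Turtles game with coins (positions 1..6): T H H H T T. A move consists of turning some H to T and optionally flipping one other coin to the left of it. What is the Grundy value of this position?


Coins: T H H H T T
Key fact: a single head at position k behaves exactly like a Nim heap of size k (turning it to T and optionally flipping a coin at j < k corresponds to moving the heap from k to j, or to 0), and heads combine as a disjunctive sum (two heads at the same place would cancel, matching j XOR j = 0). So the Nim-value is the XOR of the 1-indexed positions of the heads.
Face-up positions (1-indexed): [2, 3, 4]
XOR 0 with 2: 0 XOR 2 = 2
XOR 2 with 3: 2 XOR 3 = 1
XOR 1 with 4: 1 XOR 4 = 5
Nim-value = 5

5


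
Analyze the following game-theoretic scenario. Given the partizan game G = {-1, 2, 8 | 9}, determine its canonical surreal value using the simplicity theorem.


Left options: {-1, 2, 8}, max = 8
Right options: {9}, min = 9
All options are numbers and max(Left) < min(Right), so by the simplicity theorem the value is the simplest (earliest-born) number strictly between 8 and 9.
No integer lies strictly between 8 and 9, so the value is the dyadic rational m/2^k in the interval with the smallest k (then m odd); search k = 1, 2, ...:
Denominator 2: 17/2 lies strictly between 8 and 9 -- found.
The simplest number in the interval is 17/2.
Game value = 17/2

17/2


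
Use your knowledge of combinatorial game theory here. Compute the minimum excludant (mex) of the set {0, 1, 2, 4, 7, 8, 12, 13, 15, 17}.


Set = {0, 1, 2, 4, 7, 8, 12, 13, 15, 17}
0 is in the set.
1 is in the set.
2 is in the set.
3 is NOT in the set. This is the mex.
mex = 3

3


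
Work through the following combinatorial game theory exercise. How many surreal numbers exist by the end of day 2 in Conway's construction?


Day 0: {|} = 0 is born. Count = 1.
Day n: the number of surreal numbers born by day n is 2^(n+1) - 1.
By day 0: 2^1 - 1 = 1
By day 1: 2^2 - 1 = 3
By day 2: 2^3 - 1 = 7
By day 2: 7 surreal numbers.

7


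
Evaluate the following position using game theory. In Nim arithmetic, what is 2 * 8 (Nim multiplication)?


Nim multiplication is bilinear over XOR: (u XOR v) * w = (u*w) XOR (v*w).
So we split each operand into its bit components and XOR the pairwise Nim products.
2 = 2 (as XOR of powers of 2).
8 = 8 (as XOR of powers of 2).
Using the standard Nim-product table on single bits:
  2*2 = 3,   2*4 = 8,   2*8 = 12,
  4*4 = 6,   4*8 = 11,  8*8 = 13,
and  1*x = x (identity), k*l = l*k (commutative).
Pairwise Nim products:
  2 * 8 = 12
XOR them: 12 = 12.
Result: 2 * 8 = 12 (in Nim).

12


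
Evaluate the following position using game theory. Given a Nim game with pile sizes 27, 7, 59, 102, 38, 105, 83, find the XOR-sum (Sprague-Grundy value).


We need the XOR (exclusive or) of all pile sizes.
After XOR-ing pile 1 (size 27): 0 XOR 27 = 27
After XOR-ing pile 2 (size 7): 27 XOR 7 = 28
After XOR-ing pile 3 (size 59): 28 XOR 59 = 39
After XOR-ing pile 4 (size 102): 39 XOR 102 = 65
After XOR-ing pile 5 (size 38): 65 XOR 38 = 103
After XOR-ing pile 6 (size 105): 103 XOR 105 = 14
After XOR-ing pile 7 (size 83): 14 XOR 83 = 93
The Nim-value of this position is 93.

93


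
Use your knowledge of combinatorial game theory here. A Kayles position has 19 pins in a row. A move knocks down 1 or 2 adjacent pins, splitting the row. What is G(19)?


Kayles: a move removes 1 or 2 adjacent pins from a contiguous row.
Removing pins from a row of k leaves two independent rows (a, b) with a + b = k - 1 (one pin) or a + b = k - 2 (two pins); an end removal gives a = 0.
By Sprague-Grundy, G(k) = mex{ G(a) XOR G(b) } over all these splits. G(0) = 0.
G(1): splits (0,0):0^0=0 -> mex({0}) = 1
G(2): splits (0,1):0^1=1 (0,0):0^0=0 -> mex({0, 1}) = 2
G(3): splits (0,2):0^2=2 (1,1):1^1=0 (0,1):0^1=1 -> mex({0, 1, 2}) = 3
G(4): splits (0,3):0^3=3 (1,2):1^2=3 (0,2):0^2=2 (1,1):1^1=0 -> mex({0, 2, 3}) = 1
G(5): splits (0,4):0^1=1 (1,3):1^3=2 (2,2):2^2=0 (0,3):0^3=3 (1,2):1^2=3 -> mex({0, 1, 2, 3}) = 4
G(6) = mex({0, 1, 2, 4}) = 3
G(7) = mex({0, 1, 3, 4, 5}) = 2
G(8) = mex({0, 2, 3, 5, 6}) = 1
G(9) = mex({0, 1, 2, 3, 6, 7}) = 4
G(10) = mex({0, 1, 3, 4, 5, 7}) = 2
G(11) = mex({0, 1, 2, 3, 4, 5}) = 6
G(12) = mex({0, 1, 2, 3, 5, 6, 7}) = 4
G(13) = mex({0, 2, 3, 4, 6, 7}) = 1
G(14) = mex({0, 1, 4, 5, 6, 7}) = 2
G(15) = mex({0, 1, 2, 3, 4, 5, 6}) = 7
G(16) = mex({0, 2, 3, 5, 6, 7}) = 1
G(17) = mex({0, 1, 2, 3, 5, 6, 7}) = 4
G(18) = mex({0, 1, 2, 4, 5, 6}) = 3
G(19) = mex({0, 1, 3, 4, 5, 7}) = 2
Therefore G(19) = 2.

2


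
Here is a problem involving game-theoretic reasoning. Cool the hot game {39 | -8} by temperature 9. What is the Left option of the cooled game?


Original game: {39 | -8} (a switch {a | b} with a > b).
Cooling by t (for t below the temperature (a - b)/2 = 47/2) taxes each move by t: {a | b} cooled by t is {a - t | b + t}.
Cooling amount: t = 9
Cooled Left option: 39 - 9 = 30
Cooled Right option: -8 + 9 = 1
Cooled game: {30 | 1}
Left option = 30

30


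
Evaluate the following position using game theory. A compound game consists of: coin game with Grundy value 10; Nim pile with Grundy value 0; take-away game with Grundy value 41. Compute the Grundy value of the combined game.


By the Sprague-Grundy theorem, the Grundy value of a sum of games is the XOR of individual Grundy values.
coin game: Grundy value = 10. Running XOR: 0 XOR 10 = 10
Nim pile: Grundy value = 0. Running XOR: 10 XOR 0 = 10
take-away game: Grundy value = 41. Running XOR: 10 XOR 41 = 35
The combined Grundy value is 35.

35


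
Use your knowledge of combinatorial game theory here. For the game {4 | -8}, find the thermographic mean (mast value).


Game = {4 | -8}, a switch {a | b} with numbers a > b.
Its thermograph has left wall a - t and right wall b + t, which meet at t = (a - b)/2, where both equal (a + b)/2. So the mast (mean value) is at (a + b)/2.
Mean = (4 + (-8))/2 = -4/2 = -2

-2


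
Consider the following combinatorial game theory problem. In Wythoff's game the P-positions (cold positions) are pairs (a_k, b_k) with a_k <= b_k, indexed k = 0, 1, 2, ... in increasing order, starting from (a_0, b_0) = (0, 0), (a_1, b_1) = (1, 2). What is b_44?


By Wythoff's theorem, a_k = floor(k * phi) and b_k = floor(k * phi^2) = a_k + k, where phi = (1 + sqrt(5))/2 is the golden ratio.
phi = (1 + sqrt(5))/2 = 1.618034
phi^2 = phi + 1 = 2.618034
k = 44
k * phi^2 = 44 * 2.618034 = 115.193496
b_44 = floor(k * phi^2) = 115 (check: a_44 + k = 71 + 44 = 115)

115


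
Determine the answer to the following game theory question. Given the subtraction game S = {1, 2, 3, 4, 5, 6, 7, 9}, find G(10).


The subtraction set is S = {1, 2, 3, 4, 5, 6, 7, 9}.
G(k) = mex{ G(k - s) : s in S, s <= k }. We compute iteratively: G(0) = 0.
G(1) = mex({0}) = 1
G(2) = mex({0, 1}) = 2
G(3) = mex({0, 1, 2}) = 3
G(4) = mex({0, 1, 2, 3}) = 4
G(5) = mex({0, 1, 2, 3, 4}) = 5
G(6) = mex({0, 1, 2, 3, 4, 5}) = 6
G(7) = mex({0, 1, 2, 3, 4, 5, 6}) = 7
G(8) = mex({1, 2, 3, 4, 5, 6, 7}) = 0
G(9) = mex({0, 2, 3, 4, 5, 6, 7}) = 1
G(10) = mex({0, 1, 3, 4, 5, 6, 7}) = 2
Therefore G(10) = 2.

2


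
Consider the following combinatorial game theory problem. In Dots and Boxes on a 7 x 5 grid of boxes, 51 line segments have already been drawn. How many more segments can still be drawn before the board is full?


Grid: 7 x 5 boxes, i.e. 8 rows and 6 columns of dots.
Horizontal edges: (rows + 1) * cols = 8 * 5 = 40
Vertical edges: rows * (cols + 1) = 7 * 6 = 42
Total edges: 40 + 42 = 82
Edges drawn: 51
Remaining: 82 - 51 = 31

31


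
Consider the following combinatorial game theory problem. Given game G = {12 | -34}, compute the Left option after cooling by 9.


Original game: {12 | -34} (a switch {a | b} with a > b).
Cooling by t (for t below the temperature (a - b)/2 = 23) taxes each move by t: {a | b} cooled by t is {a - t | b + t}.
Cooling amount: t = 9
Cooled Left option: 12 - 9 = 3
Cooled Right option: -34 + 9 = -25
Cooled game: {3 | -25}
Left option = 3

3


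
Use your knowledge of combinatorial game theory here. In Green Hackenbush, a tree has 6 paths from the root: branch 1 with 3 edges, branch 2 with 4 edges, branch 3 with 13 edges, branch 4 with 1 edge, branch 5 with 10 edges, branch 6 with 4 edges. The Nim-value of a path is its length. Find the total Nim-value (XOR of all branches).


The tree has 6 branches from the ground vertex.
In Green Hackenbush, the Nim-value of a simple path of length k is k.
Branch 1: length 3, Nim-value = 3
Branch 2: length 4, Nim-value = 4
Branch 3: length 13, Nim-value = 13
Branch 4: length 1, Nim-value = 1
Branch 5: length 10, Nim-value = 10
Branch 6: length 4, Nim-value = 4
Total Nim-value = XOR of all branch values:
0 XOR 3 = 3
3 XOR 4 = 7
7 XOR 13 = 10
10 XOR 1 = 11
11 XOR 10 = 1
1 XOR 4 = 5
Nim-value of the tree = 5

5


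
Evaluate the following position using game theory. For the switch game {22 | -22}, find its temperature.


The game is {22 | -22}, a switch {a | b} with numbers a > b.
Cooling {a | b} by t gives {a - t | b + t}, which stops being hot when a - t = b + t, i.e. at t = (a - b)/2. So the temperature of a switch is (a - b)/2.
Temperature = (Left option - Right option) / 2
= (22 - (-22)) / 2
= 44 / 2
= 22

22


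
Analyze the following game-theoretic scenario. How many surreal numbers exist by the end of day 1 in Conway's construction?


Day 0: {|} = 0 is born. Count = 1.
Day n: the number of surreal numbers born by day n is 2^(n+1) - 1.
By day 0: 2^1 - 1 = 1
By day 1: 2^2 - 1 = 3
By day 1: 3 surreal numbers.

3


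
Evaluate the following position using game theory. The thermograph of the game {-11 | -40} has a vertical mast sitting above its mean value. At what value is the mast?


Game = {-11 | -40}, a switch {a | b} with numbers a > b.
Its thermograph has left wall a - t and right wall b + t, which meet at t = (a - b)/2, where both equal (a + b)/2. So the mast (mean value) is at (a + b)/2.
Mean = (-11 + (-40))/2 = -51/2 = -51/2

-51/2


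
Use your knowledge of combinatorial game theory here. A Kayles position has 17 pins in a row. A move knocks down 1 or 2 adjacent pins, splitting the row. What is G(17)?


Kayles: a move removes 1 or 2 adjacent pins from a contiguous row.
Removing pins from a row of k leaves two independent rows (a, b) with a + b = k - 1 (one pin) or a + b = k - 2 (two pins); an end removal gives a = 0.
By Sprague-Grundy, G(k) = mex{ G(a) XOR G(b) } over all these splits. G(0) = 0.
G(1): splits (0,0):0^0=0 -> mex({0}) = 1
G(2): splits (0,1):0^1=1 (0,0):0^0=0 -> mex({0, 1}) = 2
G(3): splits (0,2):0^2=2 (1,1):1^1=0 (0,1):0^1=1 -> mex({0, 1, 2}) = 3
G(4): splits (0,3):0^3=3 (1,2):1^2=3 (0,2):0^2=2 (1,1):1^1=0 -> mex({0, 2, 3}) = 1
G(5): splits (0,4):0^1=1 (1,3):1^3=2 (2,2):2^2=0 (0,3):0^3=3 (1,2):1^2=3 -> mex({0, 1, 2, 3}) = 4
G(6) = mex({0, 1, 2, 4}) = 3
G(7) = mex({0, 1, 3, 4, 5}) = 2
G(8) = mex({0, 2, 3, 5, 6}) = 1
G(9) = mex({0, 1, 2, 3, 6, 7}) = 4
G(10) = mex({0, 1, 3, 4, 5, 7}) = 2
G(11) = mex({0, 1, 2, 3, 4, 5}) = 6
G(12) = mex({0, 1, 2, 3, 5, 6, 7}) = 4
G(13) = mex({0, 2, 3, 4, 6, 7}) = 1
G(14) = mex({0, 1, 4, 5, 6, 7}) = 2
G(15) = mex({0, 1, 2, 3, 4, 5, 6}) = 7
G(16) = mex({0, 2, 3, 5, 6, 7}) = 1
G(17) = mex({0, 1, 2, 3, 5, 6, 7}) = 4
Therefore G(17) = 4.

4


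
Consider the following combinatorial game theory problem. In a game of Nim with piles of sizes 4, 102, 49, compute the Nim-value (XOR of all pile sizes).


We need the XOR (exclusive or) of all pile sizes.
After XOR-ing pile 1 (size 4): 0 XOR 4 = 4
After XOR-ing pile 2 (size 102): 4 XOR 102 = 98
After XOR-ing pile 3 (size 49): 98 XOR 49 = 83
The Nim-value of this position is 83.

83


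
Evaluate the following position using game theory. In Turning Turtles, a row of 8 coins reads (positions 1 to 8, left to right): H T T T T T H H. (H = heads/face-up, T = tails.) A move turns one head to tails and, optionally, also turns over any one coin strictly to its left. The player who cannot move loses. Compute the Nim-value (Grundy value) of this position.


Coins: H T T T T T H H
Key fact: a single head at position k behaves exactly like a Nim heap of size k (turning it to T and optionally flipping a coin at j < k corresponds to moving the heap from k to j, or to 0), and heads combine as a disjunctive sum (two heads at the same place would cancel, matching j XOR j = 0). So the Nim-value is the XOR of the 1-indexed positions of the heads.
Face-up positions (1-indexed): [1, 7, 8]
XOR 0 with 1: 0 XOR 1 = 1
XOR 1 with 7: 1 XOR 7 = 6
XOR 6 with 8: 6 XOR 8 = 14
Nim-value = 14

14


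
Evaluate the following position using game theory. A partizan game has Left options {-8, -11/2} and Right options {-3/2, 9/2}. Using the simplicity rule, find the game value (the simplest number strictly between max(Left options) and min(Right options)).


Left options: {-8, -11/2}, max = -11/2
Right options: {-3/2, 9/2}, min = -3/2
All options are numbers and max(Left) < min(Right), so by the simplicity theorem the value is the simplest (earliest-born) number strictly between -11/2 and -3/2.
Integers -5 through -2 all lie strictly between -11/2 and -3/2.
Among integers, the simplest (lowest birthday = smallest |n|; 0 is born on day 0, +-n on day n) is -2.
No non-integer in the interval can be simpler: if x is a non-integer in the interval, then floor(x) or ceil(x) also lies in the interval (the interval contains an integer), and both are proper prefixes of x's sign expansion, i.e. born earlier. So the game value is -2.
Game value = -2

-2


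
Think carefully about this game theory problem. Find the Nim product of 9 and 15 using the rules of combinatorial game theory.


Nim multiplication is bilinear over XOR: (u XOR v) * w = (u*w) XOR (v*w).
So we split each operand into its bit components and XOR the pairwise Nim products.
9 = 1 + 8 (as XOR of powers of 2).
15 = 1 + 2 + 4 + 8 (as XOR of powers of 2).
Using the standard Nim-product table on single bits:
  2*2 = 3,   2*4 = 8,   2*8 = 12,
  4*4 = 6,   4*8 = 11,  8*8 = 13,
and  1*x = x (identity), k*l = l*k (commutative).
Pairwise Nim products:
  1 * 1 = 1
  1 * 2 = 2
  1 * 4 = 4
  1 * 8 = 8
  8 * 1 = 8
  8 * 2 = 12
  8 * 4 = 11
  8 * 8 = 13
XOR them: 1 XOR 2 XOR 4 XOR 8 XOR 8 XOR 12 XOR 11 XOR 13 = 13.
Result: 9 * 15 = 13 (in Nim).

13


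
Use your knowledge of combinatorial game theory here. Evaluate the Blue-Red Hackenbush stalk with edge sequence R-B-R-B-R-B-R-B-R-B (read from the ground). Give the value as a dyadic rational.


Edges (from ground): R-B-R-B-R-B-R-B-R-B
By Berlekamp's sign-expansion rule, a Blue-Red Hackenbush stalk has the value of the surreal number whose sign sequence is the edge sequence with B -> + and R -> -.
Sign sequence: -+-+-+-+-+
Trace the sign expansion in the surreal number tree, starting from 0:
Edge 1: R (sign -) -> bounds (-inf, 0), value = -1
Edge 2: B (sign +) -> bounds (-1, 0), value = -1/2
Edge 3: R (sign -) -> bounds (-1, -1/2), value = -3/4
Edge 4: B (sign +) -> bounds (-3/4, -1/2), value = -5/8
Edge 5: R (sign -) -> bounds (-3/4, -5/8), value = -11/16
Edge 6: B (sign +) -> bounds (-11/16, -5/8), value = -21/32
Edge 7: R (sign -) -> bounds (-11/16, -21/32), value = -43/64
Edge 8: B (sign +) -> bounds (-43/64, -21/32), value = -85/128
Edge 9: R (sign -) -> bounds (-43/64, -85/128), value = -171/256
Edge 10: B (sign +) -> bounds (-171/256, -85/128), value = -341/512
Game value = -341/512

-341/512
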